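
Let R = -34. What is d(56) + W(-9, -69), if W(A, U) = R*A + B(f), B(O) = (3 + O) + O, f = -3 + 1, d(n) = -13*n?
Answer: -423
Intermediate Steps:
f = -2
B(O) = 3 + 2*O
W(A, U) = -1 - 34*A (W(A, U) = -34*A + (3 + 2*(-2)) = -34*A + (3 - 4) = -34*A - 1 = -1 - 34*A)
d(56) + W(-9, -69) = -13*56 + (-1 - 34*(-9)) = -728 + (-1 + 306) = -728 + 305 = -423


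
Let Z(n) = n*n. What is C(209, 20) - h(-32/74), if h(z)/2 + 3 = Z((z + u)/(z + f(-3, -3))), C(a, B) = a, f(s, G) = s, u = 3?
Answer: 3449685/16129 ≈ 213.88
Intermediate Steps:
Z(n) = n²
h(z) = -6 + 2*(3 + z)²/(-3 + z)² (h(z) = -6 + 2*((z + 3)/(z - 3))² = -6 + 2*((3 + z)/(-3 + z))² = -6 + 2*((3 + z)²/(-3 + z)²) = -6 + 2*(3 + z)²/(-3 + z)²)
C(209, 20) - h(-32/74) = 209 - (-6 + 2*(3 - 32/74)²/(-3 - 32/74)²) = 209 - (-6 + 2*(3 - 32*1/74)²/(-3 - 32*1/74)²) = 209 - (-6 + 2*(3 - 16/37)²/(-3 - 16/37)²) = 209 - (-6 + 2*(95/37)²/(-127/37)²) = 209 - (-6 + 2*(1369/16129)*(9025/1369)) = 209 - (-6 + 18050/16129) = 209 - 1*(-78724/16129) = 209 + 78724/16129 = 3449685/16129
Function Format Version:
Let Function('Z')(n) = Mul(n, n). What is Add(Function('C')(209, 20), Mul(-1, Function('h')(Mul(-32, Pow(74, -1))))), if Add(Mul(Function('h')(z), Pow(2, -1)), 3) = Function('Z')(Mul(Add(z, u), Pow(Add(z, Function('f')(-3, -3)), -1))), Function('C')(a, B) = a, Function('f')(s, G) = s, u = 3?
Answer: Rational(3449685, 16129) ≈ 213.88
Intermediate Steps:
Function('Z')(n) = Pow(n, 2)
Function('h')(z) = Add(-6, Mul(2, Pow(Add(-3, z), -2), Pow(Add(3, z), 2))) (Function('h')(z) = Add(-6, Mul(2, Pow(Mul(Add(z, 3), Pow(Add(z, -3), -1)), 2))) = Add(-6, Mul(2, Pow(Mul(Add(3, z), Pow(Add(-3, z), -1)), 2))) = Add(-6, Mul(2, Pow(Mul(Pow(Add(-3, z), -1), Add(3, z)), 2))) = Add(-6, Mul(2, Mul(Pow(Add(-3, z), -2), Pow(Add(3, z), 2)))) = Add(-6, Mul(2, Pow(Add(-3, z), -2), Pow(Add(3, z), 2))))
Add(Function('C')(209, 20), Mul(-1, Function('h')(Mul(-32, Pow(74, -1))))) = Add(209, Mul(-1, Add(-6, Mul(2, Pow(Add(-3, Mul(-32, Pow(74, -1))), -2), Pow(Add(3, Mul(-32, Pow(74, -1))), 2))))) = Add(209, Mul(-1, Add(-6, Mul(2, Pow(Add(-3, Mul(-32, Rational(1, 74))), -2), Pow(Add(3, Mul(-32, Rational(1, 74))), 2))))) = Add(209, Mul(-1, Add(-6, Mul(2, Pow(Add(-3, Rational(-16, 37)), -2), Pow(Add(3, Rational(-16, 37)), 2))))) = Add(209, Mul(-1, Add(-6, Mul(2, Pow(Rational(-127, 37), -2), Pow(Rational(95, 37), 2))))) = Add(209, Mul(-1, Add(-6, Mul(2, Rational(1369, 16129), Rational(9025, 1369))))) = Add(209, Mul(-1, Add(-6, Rational(18050, 16129)))) = Add(209, Mul(-1, Rational(-78724, 16129))) = Add(209, Rational(78724, 16129)) = Rational(3449685, 16129)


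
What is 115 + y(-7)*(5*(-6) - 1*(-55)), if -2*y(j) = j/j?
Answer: 205/2 ≈ 102.50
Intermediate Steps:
y(j) = -1/2 (y(j) = -j/(2*j) = -1/2*1 = -1/2)
115 + y(-7)*(5*(-6) - 1*(-55)) = 115 - (5*(-6) - 1*(-55))/2 = 115 - (-30 + 55)/2 = 115 - 1/2*25 = 115 - 25/2 = 205/2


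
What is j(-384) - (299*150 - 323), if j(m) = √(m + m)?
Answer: -44527 + 16*I*√3 ≈ -44527.0 + 27.713*I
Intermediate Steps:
j(m) = √2*√m (j(m) = √(2*m) = √2*√m)
j(-384) - (299*150 - 323) = √2*√(-384) - (299*150 - 323) = √2*(8*I*√6) - (44850 - 323) = 16*I*√3 - 1*44527 = 16*I*√3 - 44527 = -44527 + 16*I*√3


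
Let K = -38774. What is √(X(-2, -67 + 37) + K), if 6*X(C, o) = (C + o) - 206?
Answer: 13*I*√2067/3 ≈ 197.01*I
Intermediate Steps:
X(C, o) = -103/3 + C/6 + o/6 (X(C, o) = ((C + o) - 206)/6 = (-206 + C + o)/6 = -103/3 + C/6 + o/6)
√(X(-2, -67 + 37) + K) = √((-103/3 + (⅙)*(-2) + (-67 + 37)/6) - 38774) = √((-103/3 - ⅓ + (⅙)*(-30)) - 38774) = √((-103/3 - ⅓ - 5) - 38774) = √(-119/3 - 38774) = √(-116441/3) = 13*I*√2067/3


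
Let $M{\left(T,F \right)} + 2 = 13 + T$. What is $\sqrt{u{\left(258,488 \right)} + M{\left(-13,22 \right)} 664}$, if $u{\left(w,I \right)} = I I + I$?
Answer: $2 \sqrt{59326} \approx 487.14$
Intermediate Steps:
$M{\left(T,F \right)} = 11 + T$ ($M{\left(T,F \right)} = -2 + \left(13 + T\right) = 11 + T$)
$u{\left(w,I \right)} = I + I^{2}$ ($u{\left(w,I \right)} = I^{2} + I = I + I^{2}$)
$\sqrt{u{\left(258,488 \right)} + M{\left(-13,22 \right)} 664} = \sqrt{488 \left(1 + 488\right) + \left(11 - 13\right) 664} = \sqrt{488 \cdot 489 - 1328} = \sqrt{238632 - 1328} = \sqrt{237304} = 2 \sqrt{59326}$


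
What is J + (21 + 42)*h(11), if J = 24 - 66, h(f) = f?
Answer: 651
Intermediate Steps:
J = -42
J + (21 + 42)*h(11) = -42 + (21 + 42)*11 = -42 + 63*11 = -42 + 693 = 651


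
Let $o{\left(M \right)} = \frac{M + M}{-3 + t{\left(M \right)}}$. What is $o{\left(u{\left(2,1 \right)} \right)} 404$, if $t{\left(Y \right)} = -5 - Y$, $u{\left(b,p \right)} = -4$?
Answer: $808$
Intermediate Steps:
$o{\left(M \right)} = \frac{2 M}{-8 - M}$ ($o{\left(M \right)} = \frac{M + M}{-3 - \left(5 + M\right)} = \frac{2 M}{-8 - M}$)
$o{\left(u{\left(2,1 \right)} \right)} 404 = \left(-2\right) \left(-4\right) \frac{1}{8 - 4} \cdot 404 = \left(-2\right) \left(-4\right) \frac{1}{4} \cdot 404 = 2 \cdot 404 = 808$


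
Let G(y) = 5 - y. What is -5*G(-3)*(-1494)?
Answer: 59760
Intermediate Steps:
-5*G(-3)*(-1494) = -5*(5 - 1*(-3))*(-1494) = -5*(5 + 3)*(-1494) = -5*8*(-1494) = -40*(-1494) = 59760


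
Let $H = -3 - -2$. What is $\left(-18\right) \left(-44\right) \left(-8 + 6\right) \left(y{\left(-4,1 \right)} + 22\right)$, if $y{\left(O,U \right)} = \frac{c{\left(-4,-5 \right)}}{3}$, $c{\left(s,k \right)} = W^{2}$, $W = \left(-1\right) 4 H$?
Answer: $-43296$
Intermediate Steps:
$H = -1$ ($H = -3 + 2 = -1$)
$W = 4$ ($W = \left(-1\right) 4 \left(-1\right) = \left(-4\right) \left(-1\right) = 4$)
$c{\left(s,k \right)} = 16$ ($c{\left(s,k \right)} = 4^{2} = 16$)
$y{\left(O,U \right)} = \frac{16}{3}$
$\left(-18\right) \left(-44\right) \left(-8 + 6\right) \left(y{\left(-4,1 \right)} + 22\right) = \left(-18\right) \left(-44\right) \left(-8 + 6\right) \left(\frac{16}{3} + 22\right) = 792 \left(\left(-2\right) \frac{82}{3}\right) = 792 \left(- \frac{164}{3}\right) = -43296$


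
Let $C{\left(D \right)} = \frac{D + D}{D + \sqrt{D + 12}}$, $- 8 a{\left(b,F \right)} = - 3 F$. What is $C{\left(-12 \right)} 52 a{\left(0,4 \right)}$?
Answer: $156$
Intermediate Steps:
$a{\left(b,F \right)} = \frac{3 F}{8}$ ($a{\left(b,F \right)} = - \frac{\left(-3\right) F}{8} = \frac{3 F}{8}$)
$C{\left(D \right)} = \frac{2 D}{D + \sqrt{12 + D}}$
$C{\left(-12 \right)} 52 a{\left(0,4 \right)} = 2 \left(-12\right) \frac{1}{-12 + \sqrt{12 - 12}} \cdot 52 \cdot \frac{3}{8} \cdot 4 = 2 \left(-12\right) \frac{1}{-12 + \sqrt{0}} \cdot 52 \cdot \frac{3}{2} = 2 \left(-12\right) \frac{1}{-12 + 0} \cdot 78 = 2 \left(-12\right) \frac{1}{-12} \cdot 78 = 2 \left(-12\right) \left(- \frac{1}{12}\right) 78 = 2 \cdot 78 = 156$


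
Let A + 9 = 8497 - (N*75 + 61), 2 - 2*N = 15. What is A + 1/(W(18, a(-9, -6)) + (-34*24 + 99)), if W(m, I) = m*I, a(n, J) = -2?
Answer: 13425235/1506 ≈ 8914.5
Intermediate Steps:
N = -13/2 (N = 1 - ½*15 = 1 - 15/2 = -13/2 ≈ -6.5000)
W(m, I) = I*m
A = 17829/2 (A = -9 + (8497 - (-13/2*75 + 61)) = -9 + (8497 - (-975/2 + 61)) = -9 + (8497 - 1*(-853/2)) = -9 + (8497 + 853/2) = -9 + 17847/2 = 17829/2 ≈ 8914.5)
A + 1/(W(18, a(-9, -6)) + (-34*24 + 99)) = 17829/2 + 1/(-2*18 + (-34*24 + 99)) = 17829/2 + 1/(-36 + (-816 + 99)) = 17829/2 + 1/(-36 - 717) = 17829/2 + 1/(-753) = 17829/2 - 1/753 = 13425235/1506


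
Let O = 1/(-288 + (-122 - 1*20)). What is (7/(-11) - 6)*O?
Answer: 73/4730 ≈ 0.015433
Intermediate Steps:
O = -1/430 (O = 1/(-288 + (-122 - 20)) = 1/(-288 - 142) = 1/(-430) = -1/430 ≈ -0.0023256)
(7/(-11) - 6)*O = (7/(-11) - 6)*(-1/430) = (7*(-1/11) - 6)*(-1/430) = (-7/11 - 6)*(-1/430) = -73/11*(-1/430) = 73/4730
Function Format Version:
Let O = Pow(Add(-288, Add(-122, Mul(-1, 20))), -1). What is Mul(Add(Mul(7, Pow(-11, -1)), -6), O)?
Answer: Rational(73, 4730) ≈ 0.015433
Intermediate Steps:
O = Rational(-1, 430) (O = Pow(Add(-288, Add(-122, -20)), -1) = Pow(Add(-288, -142), -1) = Pow(-430, -1) = Rational(-1, 430) ≈ -0.0023256)
Mul(Add(Mul(7, Pow(-11, -1)), -6), O) = Mul(Add(Mul(7, Pow(-11, -1)), -6), Rational(-1, 430)) = Mul(Add(Mul(7, Rational(-1, 11)), -6), Rational(-1, 430)) = Mul(Add(Rational(-7, 11), -6), Rational(-1, 430)) = Mul(Rational(-73, 11), Rational(-1, 430)) = Rational(73, 4730)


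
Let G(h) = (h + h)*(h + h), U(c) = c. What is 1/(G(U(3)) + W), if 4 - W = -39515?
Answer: 1/39555 ≈ 2.5281e-5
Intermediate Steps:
G(h) = 4*h² (G(h) = (2*h)*(2*h) = 4*h²)
W = 39519 (W = 4 - 1*(-39515) = 4 + 39515 = 39519)
1/(G(U(3)) + W) = 1/(4*3² + 39519) = 1/(4*9 + 39519) = 1/(36 + 39519) = 1/39555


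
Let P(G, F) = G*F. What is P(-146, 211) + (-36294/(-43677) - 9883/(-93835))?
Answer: -1829745466181/59397555 ≈ -30805.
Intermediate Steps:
P(G, F) = F*G
P(-146, 211) + (-36294/(-43677) - 9883/(-93835)) = 211*(-146) + (-36294/(-43677) - 9883/(-93835)) = -30806 + (-36294*(-1/43677) - 9883*(-1/93835)) = -30806 + (526/633 + 9883/93835) = -30806 + 55613149/59397555 = -1829745466181/59397555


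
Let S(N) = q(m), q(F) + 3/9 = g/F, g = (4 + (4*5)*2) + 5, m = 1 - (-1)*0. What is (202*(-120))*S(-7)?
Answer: -1179680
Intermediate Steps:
m = 1 (m = 1 - 1*0 = 1 + 0 = 1)
g = 49 (g = (4 + 20*2) + 5 = (4 + 40) + 5 = 44 + 5 = 49)
q(F) = -⅓ + 49/F
S(N) = 146/3 (S(N) = (⅓)*(147 - 1*1)/1 = (⅓)*1*(147 - 1) = (⅓)*1*146 = 146/3)
(202*(-120))*S(-7) = (202*(-120))*(146/3) = -24240*146/3 = -1179680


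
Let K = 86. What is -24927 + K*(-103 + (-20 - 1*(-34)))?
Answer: -32581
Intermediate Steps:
-24927 + K*(-103 + (-20 - 1*(-34))) = -24927 + 86*(-103 + (-20 - 1*(-34))) = -24927 + 86*(-103 + (-20 + 34)) = -24927 + 86*(-103 + 14) = -24927 + 86*(-89) = -24927 - 7654 = -32581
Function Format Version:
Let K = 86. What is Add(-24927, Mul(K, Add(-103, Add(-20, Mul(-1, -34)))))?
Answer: -32581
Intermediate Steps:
Add(-24927, Mul(K, Add(-103, Add(-20, Mul(-1, -34))))) = Add(-24927, Mul(86, Add(-103, Add(-20, Mul(-1, -34))))) = Add(-24927, Mul(86, Add(-103, Add(-20, 34)))) = Add(-24927, Mul(86, Add(-103, 14))) = Add(-24927, Mul(86, -89)) = Add(-24927, -7654) = -32581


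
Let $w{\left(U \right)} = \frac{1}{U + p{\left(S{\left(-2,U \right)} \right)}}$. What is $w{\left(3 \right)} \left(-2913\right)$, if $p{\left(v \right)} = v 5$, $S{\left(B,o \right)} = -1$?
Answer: $\frac{2913}{2} \approx 1456.5$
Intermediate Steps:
$p{\left(v \right)} = 5 v$
$w{\left(U \right)} = \frac{1}{-5 + U}$ ($w{\left(U \right)} = \frac{1}{U + 5 \left(-1\right)} = \frac{1}{U - 5} = \frac{1}{-5 + U}$)
$w{\left(3 \right)} \left(-2913\right) = \frac{1}{-5 + 3} \left(-2913\right) = \frac{1}{-2} \left(-2913\right) = \left(- \frac{1}{2}\right) \left(-2913\right) = \frac{2913}{2}$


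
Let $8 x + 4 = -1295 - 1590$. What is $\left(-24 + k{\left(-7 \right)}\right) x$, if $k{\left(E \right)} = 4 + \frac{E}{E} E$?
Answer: $\frac{78003}{8} \approx 9750.4$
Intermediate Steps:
$k{\left(E \right)} = 4 + E$ ($k{\left(E \right)} = 4 + 1 E = 4 + E$)
$x = - \frac{2889}{8}$ ($x = - \frac{1}{2} + \frac{-1295 - 1590}{8} = - \frac{1}{2} + \frac{1}{8} \left(-2885\right) = - \frac{1}{2} - \frac{2885}{8} = - \frac{2889}{8} \approx -361.13$)
$\left(-24 + k{\left(-7 \right)}\right) x = \left(-24 + \left(4 - 7\right)\right) \left(- \frac{2889}{8}\right) = \left(-24 - 3\right) \left(- \frac{2889}{8}\right) = \left(-27\right) \left(- \frac{2889}{8}\right) = \frac{78003}{8}$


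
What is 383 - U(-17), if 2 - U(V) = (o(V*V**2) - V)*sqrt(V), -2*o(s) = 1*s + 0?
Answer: 381 + 4947*I*sqrt(17)/2 ≈ 381.0 + 10199.0*I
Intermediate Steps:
o(s) = -s/2 (o(s) = -(1*s + 0)/2 = -(s + 0)/2 = -s/2)
U(V) = 2 - sqrt(V)*(-V - V**3/2) (U(V) = 2 - (-V*V**2/2 - V)*sqrt(V) = 2 - (-V**3/2 - V)*sqrt(V) = 2 - (-V - V**3/2)*sqrt(V) = 2 - sqrt(V)*(-V - V**3/2))
383 - U(-17) = 383 - (2 + (-17)**(3/2) + (-17)**(7/2)/2) = 383 - (2 - 17*I*sqrt(17) + (-4913*I*sqrt(17))/2) = 383 - (2 - 17*I*sqrt(17) - 4913*I*sqrt(17)/2) = 383 - (2 - 4947*I*sqrt(17)/2) = 383 + (-2 + 4947*I*sqrt(17)/2) = 381 + 4947*I*sqrt(17)/2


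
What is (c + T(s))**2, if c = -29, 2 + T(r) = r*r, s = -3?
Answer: 484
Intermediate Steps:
T(r) = -2 + r**2 (T(r) = -2 + r*r = -2 + r**2)
(c + T(s))**2 = (-29 + (-2 + (-3)**2))**2 = (-29 + (-2 + 9))**2 = (-29 + 7)**2 = (-22)**2 = 484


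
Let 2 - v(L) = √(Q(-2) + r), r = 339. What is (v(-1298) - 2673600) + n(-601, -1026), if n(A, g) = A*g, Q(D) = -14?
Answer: -2056972 - 5*√13 ≈ -2.0570e+6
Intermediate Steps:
v(L) = 2 - 5*√13 (v(L) = 2 - √(-14 + 339) = 2 - √325 = 2 - 5*√13)
(v(-1298) - 2673600) + n(-601, -1026) = ((2 - 5*√13) - 2673600) - 601*(-1026) = (-2673598 - 5*√13) + 616626 = -2056972 - 5*√13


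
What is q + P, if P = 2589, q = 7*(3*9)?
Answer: 2778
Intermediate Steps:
q = 189 (q = 7*27 = 189)
q + P = 189 + 2589 = 2778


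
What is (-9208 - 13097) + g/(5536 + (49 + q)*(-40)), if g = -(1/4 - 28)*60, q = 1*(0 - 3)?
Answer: -27479205/1232 ≈ -22305.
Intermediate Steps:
q = -3 (q = 1*(-3) = -3)
g = 1665 (g = -(¼ - 28)*60 = -(-111)*60/4 = -1*(-1665) = 1665)
(-9208 - 13097) + g/(5536 + (49 + q)*(-40)) = (-9208 - 13097) + 1665/(5536 + (49 - 3)*(-40)) = -22305 + 1665/(5536 + 46*(-40)) = -22305 + 1665/(5536 - 1840) = -22305 + 1665/3696 = -22305 + 1665*(1/3696) = -22305 + 555/1232 = -27479205/1232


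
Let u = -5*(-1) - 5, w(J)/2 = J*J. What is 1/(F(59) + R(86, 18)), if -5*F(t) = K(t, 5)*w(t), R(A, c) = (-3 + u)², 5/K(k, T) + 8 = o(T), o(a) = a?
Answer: 3/6989 ≈ 0.00042925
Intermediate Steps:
w(J) = 2*J² (w(J) = 2*(J*J) = 2*J²)
u = 0 (u = 5 - 5 = 0)
K(k, T) = 5/(-8 + T)
R(A, c) = 9 (R(A, c) = (-3 + 0)² = (-3)² = 9)
F(t) = 2*t²/3 (F(t) = -5/(-8 + 5)*2*t²/5 = -5/(-3)*2*t²/5 = -5*(-⅓)*2*t²/5 = -(-1)*2*t²/3 = -(-2)*t²/3 = 2*t²/3)
1/(F(59) + R(86, 18)) = 1/((⅔)*59² + 9) = 1/((⅔)*3481 + 9) = 1/(6962/3 + 9) = 1/(6989/3) = 3/6989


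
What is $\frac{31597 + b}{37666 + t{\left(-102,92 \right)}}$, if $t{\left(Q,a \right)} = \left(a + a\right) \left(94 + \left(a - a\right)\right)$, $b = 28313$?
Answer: $\frac{29955}{27481} \approx 1.09$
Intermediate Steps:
$t{\left(Q,a \right)} = 188 a$ ($t{\left(Q,a \right)} = 2 a \left(94 + 0\right) = 2 a 94 = 188 a$)
$\frac{31597 + b}{37666 + t{\left(-102,92 \right)}} = \frac{31597 + 28313}{37666 + 188 \cdot 92} = \frac{59910}{37666 + 17296} = \frac{59910}{54962} = 59910 \cdot \frac{1}{54962} = \frac{29955}{27481}$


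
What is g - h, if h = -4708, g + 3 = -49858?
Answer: -45153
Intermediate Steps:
g = -49861 (g = -3 - 49858 = -49861)
g - h = -49861 - 1*(-4708) = -49861 + 4708 = -45153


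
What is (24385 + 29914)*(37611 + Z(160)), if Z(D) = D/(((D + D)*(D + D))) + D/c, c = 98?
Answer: 9149631345213/4480 ≈ 2.0423e+9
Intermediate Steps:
Z(D) = 1/(4*D) + D/98 (Z(D) = D/(((D + D)*(D + D))) + D/98 = D/(((2*D)*(2*D))) + D*(1/98) = D/((4*D**2)) + D/98 = D*(1/(4*D**2)) + D/98 = 1/(4*D) + D/98)
(24385 + 29914)*(37611 + Z(160)) = (24385 + 29914)*(37611 + ((1/4)/160 + (1/98)*160)) = 54299*(37611 + ((1/4)*(1/160) + 80/49)) = 54299*(37611 + (1/640 + 80/49)) = 54299*(37611 + 51249/31360) = 54299*(1179532209/31360) = 9149631345213/4480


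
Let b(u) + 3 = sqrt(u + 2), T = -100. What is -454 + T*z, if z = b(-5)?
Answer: -154 - 100*I*sqrt(3) ≈ -154.0 - 173.21*I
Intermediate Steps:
b(u) = -3 + sqrt(2 + u) (b(u) = -3 + sqrt(u + 2) = -3 + sqrt(2 + u))
z = -3 + I*sqrt(3) (z = -3 + sqrt(2 - 5) = -3 + sqrt(-3) = -3 + I*sqrt(3) ≈ -3.0 + 1.732*I)
-454 + T*z = -454 - 100*(-3 + I*sqrt(3)) = -454 + (300 - 100*I*sqrt(3)) = -154 - 100*I*sqrt(3)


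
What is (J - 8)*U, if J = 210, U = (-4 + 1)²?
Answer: 1818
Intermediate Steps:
U = 9 (U = (-3)² = 9)
(J - 8)*U = (210 - 8)*9 = 202*9 = 1818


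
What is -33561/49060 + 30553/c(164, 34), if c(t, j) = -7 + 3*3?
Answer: 68130139/4460 ≈ 15276.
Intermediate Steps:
c(t, j) = 2 (c(t, j) = -7 + 9 = 2)
-33561/49060 + 30553/c(164, 34) = -33561/49060 + 30553/2 = -33561*1/49060 + 30553*(½) = -3051/4460 + 30553/2 = 68130139/4460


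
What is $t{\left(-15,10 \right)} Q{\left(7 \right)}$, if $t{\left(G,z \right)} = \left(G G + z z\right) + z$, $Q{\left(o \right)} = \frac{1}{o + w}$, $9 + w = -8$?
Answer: $- \frac{67}{2} \approx -33.5$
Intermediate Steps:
$w = -17$ ($w = -9 - 8 = -17$)
$Q{\left(o \right)} = \frac{1}{-17 + o}$ ($Q{\left(o \right)} = \frac{1}{o - 17} = \frac{1}{-17 + o}$)
$t{\left(G,z \right)} = z + G^{2} + z^{2}$ ($t{\left(G,z \right)} = \left(G^{2} + z^{2}\right) + z = z + G^{2} + z^{2}$)
$t{\left(-15,10 \right)} Q{\left(7 \right)} = \frac{10 + \left(-15\right)^{2} + 10^{2}}{-17 + 7} = \frac{10 + 225 + 100}{-10} = 335 \left(- \frac{1}{10}\right) = - \frac{67}{2}$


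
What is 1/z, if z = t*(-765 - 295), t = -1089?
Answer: 1/1154340 ≈ 8.6630e-7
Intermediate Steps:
z = 1154340 (z = -1089*(-765 - 295) = -1089*(-1060) = 1154340)
1/z = 1/1154340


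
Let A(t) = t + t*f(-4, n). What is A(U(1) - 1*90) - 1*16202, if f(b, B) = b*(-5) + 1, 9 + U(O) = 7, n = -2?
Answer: -18226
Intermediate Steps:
U(O) = -2 (U(O) = -9 + 7 = -2)
f(b, B) = 1 - 5*b (f(b, B) = -5*b + 1 = 1 - 5*b)
A(t) = 22*t (A(t) = t + t*(1 - 5*(-4)) = t + t*(1 + 20) = t + t*21 = t + 21*t = 22*t)
A(U(1) - 1*90) - 1*16202 = 22*(-2 - 1*90) - 1*16202 = 22*(-2 - 90) - 16202 = 22*(-92) - 16202 = -2024 - 16202 = -18226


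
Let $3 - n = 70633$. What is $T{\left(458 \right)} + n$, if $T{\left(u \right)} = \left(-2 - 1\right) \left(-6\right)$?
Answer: $-70612$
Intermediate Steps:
$T{\left(u \right)} = 18$ ($T{\left(u \right)} = \left(-3\right) \left(-6\right) = 18$)
$n = -70630$ ($n = 3 - 70633 = -70630$)
$T{\left(458 \right)} + n = 18 - 70630 = -70612$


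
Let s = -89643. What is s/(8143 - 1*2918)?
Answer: -89643/5225 ≈ -17.157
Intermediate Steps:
s/(8143 - 1*2918) = -89643/(8143 - 1*2918) = -89643/(8143 - 2918) = -89643/5225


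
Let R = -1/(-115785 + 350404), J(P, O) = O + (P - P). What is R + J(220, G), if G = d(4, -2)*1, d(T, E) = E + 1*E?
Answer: -938477/234619 ≈ -4.0000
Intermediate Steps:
d(T, E) = 2*E (d(T, E) = E + E = 2*E)
G = -4 (G = (2*(-2))*1 = -4*1 = -4)
J(P, O) = O (J(P, O) = O + 0 = O)
R = -1/234619 ≈ -4.2622e-6
R + J(220, G) = -1/234619 - 4 = -938477/234619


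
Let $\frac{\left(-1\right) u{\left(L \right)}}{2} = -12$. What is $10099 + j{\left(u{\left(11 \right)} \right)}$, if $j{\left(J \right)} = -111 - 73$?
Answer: $9915$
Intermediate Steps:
$u{\left(L \right)} = 24$ ($u{\left(L \right)} = \left(-2\right) \left(-12\right) = 24$)
$j{\left(J \right)} = -184$ ($j{\left(J \right)} = -111 - 73 = -184$)
$10099 + j{\left(u{\left(11 \right)} \right)} = 10099 - 184 = 9915$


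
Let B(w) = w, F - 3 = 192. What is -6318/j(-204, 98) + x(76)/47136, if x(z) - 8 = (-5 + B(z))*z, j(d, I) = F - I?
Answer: -74320265/1143048 ≈ -65.019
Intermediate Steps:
F = 195 (F = 3 + 192 = 195)
j(d, I) = 195 - I
x(z) = 8 + z*(-5 + z) (x(z) = 8 + (-5 + z)*z = 8 + z*(-5 + z))
-6318/j(-204, 98) + x(76)/47136 = -6318/(195 - 1*98) + (8 + 76² - 5*76)/47136 = -6318/(195 - 98) + (8 + 5776 - 380)*(1/47136) = -6318/97 + 5404*(1/47136) = -6318*1/97 + 1351/11784 = -6318/97 + 1351/11784 = -74320265/1143048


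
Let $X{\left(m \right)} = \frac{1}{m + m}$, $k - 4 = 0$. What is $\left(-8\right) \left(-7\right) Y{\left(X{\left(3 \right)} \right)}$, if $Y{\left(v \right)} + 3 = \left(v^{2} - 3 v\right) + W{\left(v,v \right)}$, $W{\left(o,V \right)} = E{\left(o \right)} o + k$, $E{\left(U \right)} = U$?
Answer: $\frac{280}{9} \approx 31.111$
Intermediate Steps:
$k = 4$ ($k = 4 + 0 = 4$)
$X{\left(m \right)} = \frac{1}{2 m}$
$W{\left(o,V \right)} = 4 + o^{2}$ ($W{\left(o,V \right)} = o o + 4 = o^{2} + 4 = 4 + o^{2}$)
$Y{\left(v \right)} = 1 - 3 v + 2 v^{2}$ ($Y{\left(v \right)} = -3 + \left(\left(v^{2} - 3 v\right) + \left(4 + v^{2}\right)\right) = -3 + \left(4 - 3 v + 2 v^{2}\right) = 1 - 3 v + 2 v^{2}$)
$\left(-8\right) \left(-7\right) Y{\left(X{\left(3 \right)} \right)} = \left(-8\right) \left(-7\right) \left(1 - 3 \frac{1}{2 \cdot 3} + 2 \left(\frac{1}{2 \cdot 3}\right)^{2}\right) = 56 \left(1 - 3 \cdot \frac{1}{2} \cdot \frac{1}{3} + 2 \left(\frac{1}{2} \cdot \frac{1}{3}\right)^{2}\right) = 56 \left(1 - \frac{1}{2} + \frac{2}{36}\right) = 56 \left(1 - \frac{1}{2} + 2 \cdot \frac{1}{36}\right) = 56 \left(1 - \frac{1}{2} + \frac{1}{18}\right) = 56 \cdot \frac{5}{9} = \frac{280}{9}$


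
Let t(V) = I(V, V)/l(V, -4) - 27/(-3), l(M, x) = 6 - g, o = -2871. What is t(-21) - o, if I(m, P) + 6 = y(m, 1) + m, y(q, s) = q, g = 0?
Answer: 2872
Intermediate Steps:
I(m, P) = -6 + 2*m (I(m, P) = -6 + (m + m) = -6 + 2*m)
l(M, x) = 6 (l(M, x) = 6 - 1*0 = 6 + 0 = 6)
t(V) = 8 + V/3 (t(V) = (-6 + 2*V)/6 - 27/(-3) = (-6 + 2*V)*(⅙) - 27*(-⅓) = (-1 + V/3) + 9 = 8 + V/3)
t(-21) - o = (8 + (⅓)*(-21)) - 1*(-2871) = (8 - 7) + 2871 = 1 + 2871 = 2872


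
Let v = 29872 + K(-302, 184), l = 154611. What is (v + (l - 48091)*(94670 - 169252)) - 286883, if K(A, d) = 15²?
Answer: -7944731426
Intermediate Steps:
K(A, d) = 225
v = 30097 (v = 29872 + 225 = 30097)
(v + (l - 48091)*(94670 - 169252)) - 286883 = (30097 + (154611 - 48091)*(94670 - 169252)) - 286883 = (30097 + 106520*(-74582)) - 286883 = (30097 - 7944474640) - 286883 = -7944444543 - 286883 = -7944731426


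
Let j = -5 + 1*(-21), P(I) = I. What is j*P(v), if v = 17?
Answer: -442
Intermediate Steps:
j = -26 (j = -5 - 21 = -26)
j*P(v) = -26*17 = -442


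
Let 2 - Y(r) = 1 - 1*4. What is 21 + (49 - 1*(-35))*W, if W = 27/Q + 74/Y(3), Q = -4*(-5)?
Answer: 6888/5 ≈ 1377.6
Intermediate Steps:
Q = 20
Y(r) = 5 (Y(r) = 2 - (1 - 1*4) = 2 - (1 - 4) = 2 - 1*(-3) = 2 + 3 = 5)
W = 323/20 (W = 27/20 + 74/5 = 323/20 ≈ 16.150)
21 + (49 - 1*(-35))*W = 21 + (49 - 1*(-35))*(323/20) = 21 + (49 + 35)*(323/20) = 21 + 84*(323/20) = 21 + 6783/5 = 6888/5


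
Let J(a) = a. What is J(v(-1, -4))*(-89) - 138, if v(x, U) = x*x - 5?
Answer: 218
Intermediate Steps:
v(x, U) = -5 + x² (v(x, U) = x² - 5 = -5 + x²)
J(v(-1, -4))*(-89) - 138 = (-5 + (-1)²)*(-89) - 138 = (-5 + 1)*(-89) - 138 = -4*(-89) - 138 = 356 - 138 = 218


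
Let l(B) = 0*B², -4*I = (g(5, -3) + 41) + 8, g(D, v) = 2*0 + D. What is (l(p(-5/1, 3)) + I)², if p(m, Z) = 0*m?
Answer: 729/4 ≈ 182.25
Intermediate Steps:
g(D, v) = D (g(D, v) = 0 + D = D)
p(m, Z) = 0
I = -27/2 (I = -((5 + 41) + 8)/4 = -(46 + 8)/4 = -¼*54 = -27/2 ≈ -13.500)
l(B) = 0
(l(p(-5/1, 3)) + I)² = (0 - 27/2)² = (-27/2)² = 729/4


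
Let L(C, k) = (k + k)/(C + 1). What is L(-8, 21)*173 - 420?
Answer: -1458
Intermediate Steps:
L(C, k) = 2*k/(1 + C) (L(C, k) = (2*k)/(1 + C) = 2*k/(1 + C))
L(-8, 21)*173 - 420 = (2*21/(1 - 8))*173 - 420 = (2*21/(-7))*173 - 420 = (2*21*(-⅐))*173 - 420 = -6*173 - 420 = -1038 - 420 = -1458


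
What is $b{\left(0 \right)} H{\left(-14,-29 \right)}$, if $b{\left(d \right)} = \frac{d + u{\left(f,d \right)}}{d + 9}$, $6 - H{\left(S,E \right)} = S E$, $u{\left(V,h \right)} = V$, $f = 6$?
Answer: $- \frac{800}{3} \approx -266.67$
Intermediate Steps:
$H{\left(S,E \right)} = 6 - E S$ ($H{\left(S,E \right)} = 6 - S E = 6 - E S$)
$b{\left(d \right)} = \frac{6 + d}{9 + d}$ ($b{\left(d \right)} = \frac{d + 6}{d + 9} = \frac{6 + d}{9 + d}$)
$b{\left(0 \right)} H{\left(-14,-29 \right)} = \frac{6 + 0}{9 + 0} \left(6 - \left(-29\right) \left(-14\right)\right) = \frac{1}{9} \cdot 6 \left(6 - 406\right) = \frac{1}{9} \cdot 6 \left(-400\right) = \frac{2}{3} \left(-400\right) = - \frac{800}{3}$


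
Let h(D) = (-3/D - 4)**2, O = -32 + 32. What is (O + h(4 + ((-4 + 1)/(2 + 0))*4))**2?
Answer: 625/16 ≈ 39.063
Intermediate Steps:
O = 0
h(D) = (-4 - 3/D)**2
(O + h(4 + ((-4 + 1)/(2 + 0))*4))**2 = (0 + (3 + 4*(4 + ((-4 + 1)/(2 + 0))*4))**2/(4 + ((-4 + 1)/(2 + 0))*4)**2)**2 = (0 + (3 + 4*(4 - 3/2*4))**2/(4 - 3/2*4)**2)**2 = (0 + (3 + 4*(4 - 6))**2/(4 - 6)**2)**2 = (0 + (3 + 4*(-2))**2/(-2)**2)**2 = (0 + (3 - 8)**2/4)**2 = (0 + (1/4)*(-5)**2)**2 = (0 + (1/4)*25)**2 = (0 + 25/4)**2 = (25/4)**2 = 625/16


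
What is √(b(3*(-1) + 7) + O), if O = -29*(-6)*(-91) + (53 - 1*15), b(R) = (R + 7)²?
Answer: 5*I*√627 ≈ 125.2*I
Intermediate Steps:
b(R) = (7 + R)²
O = -15796 (O = 174*(-91) + (53 - 15) = -15834 + 38 = -15796)
√(b(3*(-1) + 7) + O) = √((7 + (3*(-1) + 7))² - 15796) = √((7 + (-3 + 7))² - 15796) = √((7 + 4)² - 15796) = √(11² - 15796) = √(121 - 15796) = √(-15675) = 5*I*√627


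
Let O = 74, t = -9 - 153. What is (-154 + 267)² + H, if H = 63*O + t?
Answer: 17269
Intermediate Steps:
t = -162
H = 4500 (H = 63*74 - 162 = 4662 - 162 = 4500)
(-154 + 267)² + H = (-154 + 267)² + 4500 = 113² + 4500 = 12769 + 4500 = 17269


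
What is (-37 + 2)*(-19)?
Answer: 665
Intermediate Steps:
(-37 + 2)*(-19) = -35*(-19) = 665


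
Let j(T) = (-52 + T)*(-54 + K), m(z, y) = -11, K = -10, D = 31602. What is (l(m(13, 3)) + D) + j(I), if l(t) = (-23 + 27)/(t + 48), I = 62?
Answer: 1145598/37 ≈ 30962.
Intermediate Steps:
j(T) = 3328 - 64*T (j(T) = (-52 + T)*(-54 - 10) = (-52 + T)*(-64) = 3328 - 64*T)
l(t) = 4/(48 + t)
(l(m(13, 3)) + D) + j(I) = (4/(48 - 11) + 31602) + (3328 - 64*62) = (4/37 + 31602) + (3328 - 3968) = (4*(1/37) + 31602) - 640 = (4/37 + 31602) - 640 = 1169278/37 - 640 = 1145598/37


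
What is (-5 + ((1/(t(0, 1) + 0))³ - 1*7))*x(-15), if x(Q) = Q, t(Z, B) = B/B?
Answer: 165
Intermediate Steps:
t(Z, B) = 1
(-5 + ((1/(t(0, 1) + 0))³ - 1*7))*x(-15) = (-5 + ((1/(1 + 0))³ - 1*7))*(-15) = (-5 + ((1/1)³ - 7))*(-15) = (-5 + (1³ - 7))*(-15) = (-5 + (1 - 7))*(-15) = (-5 - 6)*(-15) = -11*(-15) = 165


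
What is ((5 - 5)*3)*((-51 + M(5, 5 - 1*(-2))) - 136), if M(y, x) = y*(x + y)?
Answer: 0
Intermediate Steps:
((5 - 5)*3)*((-51 + M(5, 5 - 1*(-2))) - 136) = ((5 - 5)*3)*((-51 + 5*((5 - 1*(-2)) + 5)) - 136) = (0*3)*((-51 + 5*((5 + 2) + 5)) - 136) = 0*((-51 + 5*(7 + 5)) - 136) = 0*((-51 + 5*12) - 136) = 0*((-51 + 60) - 136) = 0*(9 - 136) = 0*(-127) = 0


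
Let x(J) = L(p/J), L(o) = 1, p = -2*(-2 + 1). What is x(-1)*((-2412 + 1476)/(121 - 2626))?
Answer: 312/835 ≈ 0.37365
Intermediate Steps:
p = 2 (p = -2*(-1) = 2)
x(J) = 1
x(-1)*((-2412 + 1476)/(121 - 2626)) = 1*((-2412 + 1476)/(121 - 2626)) = 1*(-936/(-2505)) = 1*(-936*(-1/2505)) = 1*(312/835) = 312/835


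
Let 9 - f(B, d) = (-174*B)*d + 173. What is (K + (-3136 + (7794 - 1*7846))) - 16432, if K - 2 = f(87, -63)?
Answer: -973476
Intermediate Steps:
f(B, d) = -164 + 174*B*d (f(B, d) = 9 - ((-174*B)*d + 173) = 9 - (-174*B*d + 173) = 9 - (173 - 174*B*d) = 9 + (-173 + 174*B*d) = -164 + 174*B*d)
K = -953856 (K = 2 + (-164 + 174*87*(-63)) = 2 + (-164 - 953694) = 2 - 953858 = -953856)
(K + (-3136 + (7794 - 1*7846))) - 16432 = (-953856 + (-3136 + (7794 - 1*7846))) - 16432 = (-953856 + (-3136 + (7794 - 7846))) - 16432 = (-953856 + (-3136 - 52)) - 16432 = (-953856 - 3188) - 16432 = -957044 - 16432 = -973476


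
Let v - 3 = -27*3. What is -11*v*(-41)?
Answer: -35178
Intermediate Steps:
v = -78 (v = 3 - 27*3 = 3 - 81 = -78)
-11*v*(-41) = -11*(-78)*(-41) = 858*(-41) = -35178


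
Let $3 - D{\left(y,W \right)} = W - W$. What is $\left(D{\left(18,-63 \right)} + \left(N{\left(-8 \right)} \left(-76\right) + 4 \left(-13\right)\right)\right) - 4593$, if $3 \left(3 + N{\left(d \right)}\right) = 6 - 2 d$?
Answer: $- \frac{14914}{3} \approx -4971.3$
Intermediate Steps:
$D{\left(y,W \right)} = 3$ ($D{\left(y,W \right)} = 3 - \left(W - W\right) = 3 - 0 = 3 + 0 = 3$)
$N{\left(d \right)} = -1 - \frac{2 d}{3}$ ($N{\left(d \right)} = -3 + \frac{6 - 2 d}{3} = -3 - \left(-2 + \frac{2 d}{3}\right) = -1 - \frac{2 d}{3}$)
$\left(D{\left(18,-63 \right)} + \left(N{\left(-8 \right)} \left(-76\right) + 4 \left(-13\right)\right)\right) - 4593 = \left(3 + \left(\left(-1 - - \frac{16}{3}\right) \left(-76\right) + 4 \left(-13\right)\right)\right) - 4593 = \left(3 + \left(\left(-1 + \frac{16}{3}\right) \left(-76\right) - 52\right)\right) - 4593 = \left(3 + \left(\frac{13}{3} \left(-76\right) - 52\right)\right) - 4593 = \left(3 - \frac{1144}{3}\right) - 4593 = - \frac{1135}{3} - 4593 = - \frac{14914}{3}$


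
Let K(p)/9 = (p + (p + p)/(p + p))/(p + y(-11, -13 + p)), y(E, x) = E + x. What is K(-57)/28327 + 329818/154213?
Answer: 214896307070/100473007973 ≈ 2.1388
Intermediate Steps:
K(p) = 9*(1 + p)/(-24 + 2*p) (K(p) = 9*((p + (p + p)/(p + p))/(p + (-11 + (-13 + p)))) = 9*((p + (2*p)/((2*p)))/(p + (-24 + p))) = 9*((p + (2*p)*(1/(2*p)))/(-24 + 2*p)) = 9*((p + 1)/(-24 + 2*p)) = 9*((1 + p)/(-24 + 2*p)) = 9*(1 + p)/(-24 + 2*p))
K(-57)/28327 + 329818/154213 = (9*(1 - 57)/(2*(-12 - 57)))/28327 + 329818/154213 = ((9/2)*(-56)/(-69))*(1/28327) + 329818*(1/154213) = ((9/2)*(-1/69)*(-56))*(1/28327) + 329818/154213 = (84/23)*(1/28327) + 329818/154213 = 84/651521 + 329818/154213 = 214896307070/100473007973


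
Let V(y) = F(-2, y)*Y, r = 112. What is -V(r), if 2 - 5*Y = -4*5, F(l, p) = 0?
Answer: 0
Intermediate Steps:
Y = 22/5 (Y = ⅖ - (-4)*5/5 = ⅖ - ⅕*(-20) = ⅖ + 4 = 22/5 ≈ 4.4000)
V(y) = 0 (V(y) = 0*(22/5) = 0)
-V(r) = -1*0 = 0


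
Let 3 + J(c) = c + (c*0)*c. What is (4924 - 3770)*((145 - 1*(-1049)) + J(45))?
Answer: 1426344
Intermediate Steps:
J(c) = -3 + c (J(c) = -3 + (c + (c*0)*c) = -3 + (c + 0*c) = -3 + (c + 0) = -3 + c)
(4924 - 3770)*((145 - 1*(-1049)) + J(45)) = (4924 - 3770)*((145 - 1*(-1049)) + (-3 + 45)) = 1154*((145 + 1049) + 42) = 1154*(1194 + 42) = 1154*1236 = 1426344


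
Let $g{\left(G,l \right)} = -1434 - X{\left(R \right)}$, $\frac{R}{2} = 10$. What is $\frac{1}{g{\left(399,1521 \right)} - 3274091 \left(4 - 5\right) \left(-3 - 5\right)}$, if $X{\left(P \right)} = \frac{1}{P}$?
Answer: $- \frac{20}{523883241} \approx -3.8176 \cdot 10^{-8}$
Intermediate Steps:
$R = 20$ ($R = 2 \cdot 10 = 20$)
$g{\left(G,l \right)} = - \frac{28681}{20}$ ($g{\left(G,l \right)} = -1434 - \frac{1}{20} = - \frac{28681}{20}$)
$\frac{1}{g{\left(399,1521 \right)} - 3274091 \left(4 - 5\right) \left(-3 - 5\right)} = \frac{1}{- \frac{28681}{20} - 3274091 \left(4 - 5\right) \left(-3 - 5\right)} = \frac{1}{- \frac{28681}{20} - 3274091 \left(\left(-1\right) \left(-8\right)\right)} = \frac{1}{- \frac{28681}{20} - 26192728} = \frac{1}{- \frac{523883241}{20}} = - \frac{20}{523883241}$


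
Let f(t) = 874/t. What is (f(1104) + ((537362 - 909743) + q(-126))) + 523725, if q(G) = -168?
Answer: 3628243/24 ≈ 1.5118e+5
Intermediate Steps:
(f(1104) + ((537362 - 909743) + q(-126))) + 523725 = (874/1104 + ((537362 - 909743) - 168)) + 523725 = (874*(1/1104) + (-372381 - 168)) + 523725 = (19/24 - 372549) + 523725 = -8941157/24 + 523725 = 3628243/24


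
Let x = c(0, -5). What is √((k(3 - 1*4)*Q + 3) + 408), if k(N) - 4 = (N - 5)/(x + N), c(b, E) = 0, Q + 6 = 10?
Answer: √451 ≈ 21.237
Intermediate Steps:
Q = 4 (Q = -6 + 10 = 4)
x = 0
k(N) = 4 + (-5 + N)/N (k(N) = 4 + (N - 5)/(0 + N) = 4 + (-5 + N)/N)
√((k(3 - 1*4)*Q + 3) + 408) = √(((5 - 5/(3 - 1*4))*4 + 3) + 408) = √(((5 - 5/(3 - 4))*4 + 3) + 408) = √(((5 - 5/(-1))*4 + 3) + 408) = √(((5 - 5*(-1))*4 + 3) + 408) = √(((5 + 5)*4 + 3) + 408) = √((10*4 + 3) + 408) = √((40 + 3) + 408) = √(43 + 408) = √451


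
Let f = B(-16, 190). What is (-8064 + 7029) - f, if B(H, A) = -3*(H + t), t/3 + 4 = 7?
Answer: -1056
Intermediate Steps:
t = 9 (t = -12 + 3*7 = -12 + 21 = 9)
B(H, A) = -27 - 3*H (B(H, A) = -3*(H + 9) = -3*(9 + H) = -27 - 3*H)
f = 21 (f = -27 - 3*(-16) = -27 + 48 = 21)
(-8064 + 7029) - f = (-8064 + 7029) - 1*21 = -1035 - 21 = -1056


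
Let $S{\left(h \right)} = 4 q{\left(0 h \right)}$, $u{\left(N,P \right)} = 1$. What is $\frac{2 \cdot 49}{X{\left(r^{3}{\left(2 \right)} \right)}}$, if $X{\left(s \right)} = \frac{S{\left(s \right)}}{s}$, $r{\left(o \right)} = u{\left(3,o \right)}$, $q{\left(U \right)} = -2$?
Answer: $- \frac{49}{4} \approx -12.25$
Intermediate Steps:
$S{\left(h \right)} = -8$ ($S{\left(h \right)} = 4 \left(-2\right) = -8$)
$r{\left(o \right)} = 1$
$X{\left(s \right)} = - \frac{8}{s}$
$\frac{2 \cdot 49}{X{\left(r^{3}{\left(2 \right)} \right)}} = \frac{2 \cdot 49}{\left(-8\right) \frac{1}{1^{3}}} = \frac{98}{\left(-8\right) 1^{-1}} = \frac{98}{\left(-8\right) 1} = \frac{98}{-8} = 98 \left(- \frac{1}{8}\right) = - \frac{49}{4}$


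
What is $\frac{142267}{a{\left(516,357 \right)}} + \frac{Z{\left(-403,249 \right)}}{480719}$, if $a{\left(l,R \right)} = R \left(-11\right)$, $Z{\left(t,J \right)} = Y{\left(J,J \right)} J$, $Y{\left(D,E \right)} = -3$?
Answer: $- \frac{68393383442}{1887783513} \approx -36.229$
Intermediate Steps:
$Z{\left(t,J \right)} = - 3 J$
$a{\left(l,R \right)} = - 11 R$
$\frac{142267}{a{\left(516,357 \right)}} + \frac{Z{\left(-403,249 \right)}}{480719} = \frac{142267}{\left(-11\right) 357} + \frac{\left(-3\right) 249}{480719} = \frac{142267}{-3927} - \frac{747}{480719} = 142267 \left(- \frac{1}{3927}\right) - \frac{747}{480719} = - \frac{142267}{3927} - \frac{747}{480719} = - \frac{68393383442}{1887783513}$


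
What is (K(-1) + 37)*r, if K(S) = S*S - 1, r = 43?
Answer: 1591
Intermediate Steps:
K(S) = -1 + S**2 (K(S) = S**2 - 1 = -1 + S**2)
(K(-1) + 37)*r = ((-1 + (-1)**2) + 37)*43 = ((-1 + 1) + 37)*43 = (0 + 37)*43 = 37*43 = 1591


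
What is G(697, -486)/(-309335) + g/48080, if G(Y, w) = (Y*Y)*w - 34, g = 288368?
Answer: 143013056949/185910335 ≈ 769.26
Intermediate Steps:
G(Y, w) = -34 + w*Y² (G(Y, w) = Y²*w - 34 = w*Y² - 34 = -34 + w*Y²)
G(697, -486)/(-309335) + g/48080 = (-34 - 486*697²)/(-309335) + 288368/48080 = (-34 - 486*485809)*(-1/309335) + 288368*(1/48080) = (-34 - 236103174)*(-1/309335) + 18023/3005 = -236103208*(-1/309335) + 18023/3005 = 236103208/309335 + 18023/3005 = 143013056949/185910335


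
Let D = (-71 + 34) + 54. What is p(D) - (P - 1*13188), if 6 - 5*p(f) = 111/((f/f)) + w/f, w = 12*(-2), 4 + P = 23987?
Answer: -919336/85 ≈ -10816.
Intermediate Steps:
P = 23983 (P = -4 + 23987 = 23983)
w = -24
D = 17 (D = -37 + 54 = 17)
p(f) = -21 + 24/(5*f) (p(f) = 6/5 - (111/((f/f)) - 24/f)/5 = 6/5 - (111/1 - 24/f)/5 = 6/5 - (111*1 - 24/f)/5 = 6/5 - (111 - 24/f)/5 = 6/5 + (-111/5 + 24/(5*f)) = -21 + 24/(5*f))
p(D) - (P - 1*13188) = (-21 + (24/5)/17) - (23983 - 1*13188) = (-21 + (24/5)*(1/17)) - (23983 - 13188) = (-21 + 24/85) - 1*10795 = -1761/85 - 10795 = -919336/85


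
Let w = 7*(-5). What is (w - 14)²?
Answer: 2401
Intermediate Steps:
w = -35
(w - 14)² = (-35 - 14)² = (-49)² = 2401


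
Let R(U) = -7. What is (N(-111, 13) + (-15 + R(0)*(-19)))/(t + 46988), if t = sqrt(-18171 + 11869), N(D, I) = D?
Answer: 164458/1103939223 - 7*I*sqrt(6302)/2207878446 ≈ 0.00014897 - 2.5169e-7*I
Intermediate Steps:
t = I*sqrt(6302) (t = sqrt(-6302) = I*sqrt(6302) ≈ 79.385*I)
(N(-111, 13) + (-15 + R(0)*(-19)))/(t + 46988) = (-111 + (-15 - 7*(-19)))/(I*sqrt(6302) + 46988) = (-111 + (-15 + 133))/(46988 + I*sqrt(6302)) = (-111 + 118)/(46988 + I*sqrt(6302)) = 7/(46988 + I*sqrt(6302))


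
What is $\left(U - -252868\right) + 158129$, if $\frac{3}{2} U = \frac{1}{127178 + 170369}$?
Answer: $\frac{366872773079}{892641} \approx 4.11 \cdot 10^{5}$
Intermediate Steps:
$U = \frac{2}{892641}$ ($U = \frac{2}{3 \left(127178 + 170369\right)} = \frac{2}{3 \cdot 297547} = \frac{2}{3} \cdot \frac{1}{297547} = \frac{2}{892641} \approx 2.2405 \cdot 10^{-6}$)
$\left(U - -252868\right) + 158129 = \left(\frac{2}{892641} - -252868\right) + 158129 = \left(\frac{2}{892641} + 252868\right) + 158129 = \frac{225720344390}{892641} + 158129 = \frac{366872773079}{892641}$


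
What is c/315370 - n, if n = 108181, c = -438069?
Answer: -34117480039/315370 ≈ -1.0818e+5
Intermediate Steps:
c/315370 - n = -438069/315370 - 1*108181 = -438069*1/315370 - 108181 = -438069/315370 - 108181 = -34117480039/315370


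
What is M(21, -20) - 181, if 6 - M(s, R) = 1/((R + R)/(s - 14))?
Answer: -6993/40 ≈ -174.82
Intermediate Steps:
M(s, R) = 6 - (-14 + s)/(2*R) (M(s, R) = 6 - 1/((R + R)/(s - 14)) = 6 - 1/((2*R)/(-14 + s)) = 6 - 1/(2*R/(-14 + s)) = 6 - (-14 + s)/(2*R))
M(21, -20) - 181 = (1/2)*(14 - 1*21 + 12*(-20))/(-20) - 181 = (1/2)*(-1/20)*(14 - 21 - 240) - 181 = (1/2)*(-1/20)*(-247) - 181 = 247/40 - 181 = -6993/40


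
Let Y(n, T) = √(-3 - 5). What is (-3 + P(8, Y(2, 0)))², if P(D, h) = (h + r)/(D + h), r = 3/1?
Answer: (-409*I + 168*√2)/(8*(-7*I + 4*√2)) ≈ 6.4923 - 1.0039*I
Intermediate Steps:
r = 3 (r = 3*1 = 3)
Y(n, T) = 2*I*√2 (Y(n, T) = √(-8) = 2*I*√2)
P(D, h) = (3 + h)/(D + h) (P(D, h) = (h + 3)/(D + h) = (3 + h)/(D + h))
(-3 + P(8, Y(2, 0)))² = (-3 + (3 + 2*I*√2)/(8 + 2*I*√2))²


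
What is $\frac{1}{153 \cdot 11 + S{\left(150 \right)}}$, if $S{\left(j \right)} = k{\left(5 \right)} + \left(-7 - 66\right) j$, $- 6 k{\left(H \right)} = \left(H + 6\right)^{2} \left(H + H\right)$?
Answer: $- \frac{3}{28406} \approx -0.00010561$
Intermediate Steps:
$k{\left(H \right)} = - \frac{H \left(6 + H\right)^{2}}{3}$ ($k{\left(H \right)} = - \frac{\left(H + 6\right)^{2} \left(H + H\right)}{6} = - \frac{\left(6 + H\right)^{2} \cdot 2 H}{6} = - \frac{2 H \left(6 + H\right)^{2}}{6} = - \frac{H \left(6 + H\right)^{2}}{3}$)
$S{\left(j \right)} = - \frac{605}{3} - 73 j$ ($S{\left(j \right)} = \left(- \frac{1}{3}\right) 5 \left(6 + 5\right)^{2} + \left(-7 - 66\right) j = \left(- \frac{1}{3}\right) 5 \cdot 11^{2} - 73 j = \left(- \frac{1}{3}\right) 5 \cdot 121 - 73 j = - \frac{605}{3} - 73 j$)
$\frac{1}{153 \cdot 11 + S{\left(150 \right)}} = \frac{1}{153 \cdot 11 - \frac{33455}{3}} = \frac{1}{1683 - \frac{33455}{3}} = \frac{1}{- \frac{28406}{3}} = - \frac{3}{28406}$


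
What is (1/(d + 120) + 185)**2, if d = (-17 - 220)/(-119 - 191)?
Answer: 47971623084025/1401528969 ≈ 34228.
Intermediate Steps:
d = 237/310 (d = -237/(-310) = -237*(-1/310) = 237/310 ≈ 0.76452)
(1/(d + 120) + 185)**2 = (1/(237/310 + 120) + 185)**2 = (1/(37437/310) + 185)**2 = (310/37437 + 185)**2 = (6926155/37437)**2 = 47971623084025/1401528969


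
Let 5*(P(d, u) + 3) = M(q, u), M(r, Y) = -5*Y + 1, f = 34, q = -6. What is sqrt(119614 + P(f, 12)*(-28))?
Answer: sqrt(3000710)/5 ≈ 346.45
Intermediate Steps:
M(r, Y) = 1 - 5*Y
P(d, u) = -14/5 - u (P(d, u) = -3 + (1 - 5*u)/5 = -3 + (1/5 - u) = -14/5 - u)
sqrt(119614 + P(f, 12)*(-28)) = sqrt(119614 + (-14/5 - 1*12)*(-28)) = sqrt(119614 + (-14/5 - 12)*(-28)) = sqrt(119614 - 74/5*(-28)) = sqrt(119614 + 2072/5) = sqrt(600142/5) = sqrt(3000710)/5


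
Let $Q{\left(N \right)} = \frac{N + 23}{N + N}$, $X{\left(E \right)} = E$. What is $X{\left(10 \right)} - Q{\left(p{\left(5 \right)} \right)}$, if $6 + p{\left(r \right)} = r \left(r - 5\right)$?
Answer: $\frac{137}{12} \approx 11.417$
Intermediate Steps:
$p{\left(r \right)} = -6 + r \left(-5 + r\right)$ ($p{\left(r \right)} = -6 + r \left(r - 5\right) = -6 + r \left(-5 + r\right)$)
$Q{\left(N \right)} = \frac{23 + N}{2 N}$
$X{\left(10 \right)} - Q{\left(p{\left(5 \right)} \right)} = 10 - \frac{23 - \left(31 - 25\right)}{2 \left(-6 + 5^{2} - 25\right)} = 10 - \frac{23 - 6}{2 \left(-6 + 25 - 25\right)} = 10 - \frac{23 - 6}{2 \left(-6\right)} = 10 - \frac{1}{2} \left(- \frac{1}{6}\right) 17 = 10 - - \frac{17}{12} = 10 + \frac{17}{12} = \frac{137}{12}$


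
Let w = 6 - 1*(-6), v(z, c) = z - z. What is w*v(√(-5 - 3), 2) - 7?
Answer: -7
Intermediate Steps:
v(z, c) = 0
w = 12 (w = 6 + 6 = 12)
w*v(√(-5 - 3), 2) - 7 = 12*0 - 7 = 0 - 7 = -7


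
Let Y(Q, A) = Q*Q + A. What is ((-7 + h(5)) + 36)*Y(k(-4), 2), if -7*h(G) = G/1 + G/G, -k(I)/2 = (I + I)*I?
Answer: 807306/7 ≈ 1.1533e+5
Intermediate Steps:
k(I) = -4*I² (k(I) = -2*(I + I)*I = -2*2*I*I = -4*I²)
Y(Q, A) = A + Q² (Y(Q, A) = Q² + A = A + Q²)
h(G) = -⅐ - G/7 (h(G) = -(G/1 + G/G)/7 = -(G*1 + 1)/7 = -(G + 1)/7 = -(1 + G)/7 = -⅐ - G/7)
((-7 + h(5)) + 36)*Y(k(-4), 2) = ((-7 + (-⅐ - ⅐*5)) + 36)*(2 + (-4*(-4)²)²) = ((-7 + (-⅐ - 5/7)) + 36)*(2 + (-4*16)²) = ((-7 - 6/7) + 36)*(2 + (-64)²) = (-55/7 + 36)*(2 + 4096) = (197/7)*4098 = 807306/7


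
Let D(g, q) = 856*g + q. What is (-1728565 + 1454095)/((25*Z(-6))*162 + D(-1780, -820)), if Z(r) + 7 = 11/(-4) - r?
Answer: 109788/615875 ≈ 0.17826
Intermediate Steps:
D(g, q) = q + 856*g
Z(r) = -39/4 - r (Z(r) = -7 + (11/(-4) - r) = -7 + (11*(-¼) - r) = -7 + (-11/4 - r) = -39/4 - r)
(-1728565 + 1454095)/((25*Z(-6))*162 + D(-1780, -820)) = (-1728565 + 1454095)/((25*(-39/4 - 1*(-6)))*162 + (-820 + 856*(-1780))) = -274470/((25*(-39/4 + 6))*162 + (-820 - 1523680)) = -274470/((25*(-15/4))*162 - 1524500) = -274470/(-375/4*162 - 1524500) = -274470/(-30375/2 - 1524500) = -274470/(-3079375/2) = -274470*(-2/3079375) = 109788/615875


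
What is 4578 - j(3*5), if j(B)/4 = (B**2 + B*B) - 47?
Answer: 2966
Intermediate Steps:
j(B) = -188 + 8*B**2 (j(B) = 4*((B**2 + B*B) - 47) = 4*((B**2 + B**2) - 47) = 4*(2*B**2 - 47) = 4*(-47 + 2*B**2) = -188 + 8*B**2)
4578 - j(3*5) = 4578 - (-188 + 8*(3*5)**2) = 4578 - (-188 + 8*15**2) = 4578 - (-188 + 8*225) = 4578 - (-188 + 1800) = 4578 - 1*1612 = 4578 - 1612 = 2966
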